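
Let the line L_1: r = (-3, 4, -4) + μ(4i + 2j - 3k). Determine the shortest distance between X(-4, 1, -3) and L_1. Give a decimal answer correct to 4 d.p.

2.2743

Taking (-3, 4, -4) on L_1 with direction v = (4, 2, -3): w = X − (-3, 4, -4) = (-1, -3, 1), and w × v = (7, 1, 10).
Distance = |w × v| / |v| = √150 / √29 ≈ 2.2743.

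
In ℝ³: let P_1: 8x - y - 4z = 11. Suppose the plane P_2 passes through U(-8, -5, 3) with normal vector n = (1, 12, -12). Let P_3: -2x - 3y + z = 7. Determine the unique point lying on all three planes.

(4, -3, 6)

P_2: n·r = n·U gives x + 12y - 12z = -104.
Solving the 3×3 linear system 8x - y - 4z = 11, x + 12y - 12z = -104, -2x - 3y + z = 7 (e.g. by elimination or Cramer's rule, determinant = -299) gives (4, -3, 6).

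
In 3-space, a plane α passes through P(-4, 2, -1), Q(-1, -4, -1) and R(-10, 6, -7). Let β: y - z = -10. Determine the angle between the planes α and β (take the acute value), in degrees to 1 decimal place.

PQ = (3, -6, 0), PR = (-6, 4, -6); a normal to α is PQ × PR = (36, 18, -24).
Using P: α has equation 36x + 18y - 24z = -84.
cos θ = |n₁·n₂| / (|n₁||n₂|) = |42| / (√2196 · √2).
θ = arccos(0.63375) ≈ 50.7°.

50.7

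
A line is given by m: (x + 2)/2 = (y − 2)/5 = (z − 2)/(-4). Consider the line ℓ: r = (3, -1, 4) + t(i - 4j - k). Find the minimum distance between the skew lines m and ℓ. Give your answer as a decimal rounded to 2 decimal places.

m has direction (2, 5, -4) through (-2, 2, 2).
Common perpendicular direction n = (2, 5, -4) × (1, -4, -1) = (-21, -2, -13).
With w = (3, -1, 4) − (-2, 2, 2) = (5, -3, 2), w · n = -125.
Distance = |w · n| / |n| = |-125| / √614 ≈ 5.04.

5.04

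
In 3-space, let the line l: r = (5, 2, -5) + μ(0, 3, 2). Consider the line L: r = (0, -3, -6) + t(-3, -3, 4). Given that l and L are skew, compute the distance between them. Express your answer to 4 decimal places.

Common perpendicular direction n = (0, 3, 2) × (-3, -3, 4) = (18, -6, 9).
With w = (0, -3, -6) − (5, 2, -5) = (-5, -5, -1), w · n = -69.
Distance = |w · n| / |n| = |-69| / √441 ≈ 3.2857.

3.2857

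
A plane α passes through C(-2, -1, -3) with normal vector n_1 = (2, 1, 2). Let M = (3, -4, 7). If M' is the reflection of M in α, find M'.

α: n_1·r = n_1·C gives 2x + y + 2z = -11.
λ = (n·M − d)/|n|² = (16 − (-11))/9 = 3.
Reflection = M − 2λn = (3, -4, 7) − 6·(2, 1, 2) = (-9, -10, -5).

(-9, -10, -5)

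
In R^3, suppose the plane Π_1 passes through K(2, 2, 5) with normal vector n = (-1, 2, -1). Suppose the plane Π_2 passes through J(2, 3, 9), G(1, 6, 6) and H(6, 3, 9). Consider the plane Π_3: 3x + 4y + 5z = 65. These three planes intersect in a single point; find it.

Π_1: n·r = n·K gives -x + 2y - z = -3.
JG = (-1, 3, -3), JH = (4, 0, 0); a normal to Π_2 is JG × JH = (0, -12, -12).
Using J: Π_2 has equation -12y - 12z = -144.
Solving the 3×3 linear system -x + 2y - z = -3, -12y - 12z = -144, 3x + 4y + 5z = 65 (e.g. by elimination or Cramer's rule, determinant = -96) gives (3, 4, 8).

(3, 4, 8)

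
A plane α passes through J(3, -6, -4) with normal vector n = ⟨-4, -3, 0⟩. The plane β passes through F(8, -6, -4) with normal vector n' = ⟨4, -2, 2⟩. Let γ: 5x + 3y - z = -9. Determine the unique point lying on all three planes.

(3, -6, 6)

α: n·r = n·J gives -4x - 3y = 6.
β: n'·r = n'·F gives 4x - 2y + 2z = 36.
Solving the 3×3 linear system -4x - 3y = 6, 4x - 2y + 2z = 36, 5x + 3y - z = -9 (e.g. by elimination or Cramer's rule, determinant = -26) gives (3, -6, 6).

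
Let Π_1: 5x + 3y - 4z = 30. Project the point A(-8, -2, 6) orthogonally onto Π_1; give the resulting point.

Foot = A − λn with λ = (n·A − d)/|n|² = (-70 − 30)/50 = -2.
Foot = (-8, -2, 6) − (-2)·(5, 3, -4) = (2, 4, -2).

(2, 4, -2)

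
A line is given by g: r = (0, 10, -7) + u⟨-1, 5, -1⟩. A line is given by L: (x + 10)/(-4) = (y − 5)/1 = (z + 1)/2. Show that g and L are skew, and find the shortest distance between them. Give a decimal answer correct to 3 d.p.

L has direction (-4, 1, 2) through (-10, 5, -1).
Common perpendicular direction n = (-1, 5, -1) × (-4, 1, 2) = (11, 6, 19).
With w = (-10, 5, -1) − (0, 10, -7) = (-10, -5, 6), w · n = -26.
Since n ≠ 0 the lines are not parallel, and w · n = -26 ≠ 0 so they do not intersect; hence they are skew.
Distance = |w · n| / |n| = |-26| / √518 ≈ 1.142.

1.142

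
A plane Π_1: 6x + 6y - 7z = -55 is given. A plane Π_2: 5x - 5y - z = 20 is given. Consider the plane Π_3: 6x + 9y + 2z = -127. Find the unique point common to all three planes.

(-6, -9, -5)

Solving the 3×3 linear system 6x + 6y - 7z = -55, 5x - 5y - z = 20, 6x + 9y + 2z = -127 (e.g. by elimination or Cramer's rule, determinant = -627) gives (-6, -9, -5).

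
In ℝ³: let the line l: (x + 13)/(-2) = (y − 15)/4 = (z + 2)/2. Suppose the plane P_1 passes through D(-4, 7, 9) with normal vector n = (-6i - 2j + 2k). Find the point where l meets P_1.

l has direction (-2, 4, 2) through (-13, 15, -2).
P_1: n·r = n·D gives -6x - 2y + 2z = 28.
Substitute r = (-13, 15, -2) + t(-2, 4, 2) into the plane: 44 + 8t = 28, so t = -2.
Intersection: (-13, 15, -2) + (-2)·(-2, 4, 2) = (-9, 7, -6).

(-9, 7, -6)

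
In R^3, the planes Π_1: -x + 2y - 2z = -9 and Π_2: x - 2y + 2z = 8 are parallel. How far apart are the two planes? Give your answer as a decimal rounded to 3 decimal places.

Rescale Π_2 by 1/(-1): -x + 2y - 2z = -8. Then distance = |-9 − (-8)| / √9 ≈ 0.333.

0.333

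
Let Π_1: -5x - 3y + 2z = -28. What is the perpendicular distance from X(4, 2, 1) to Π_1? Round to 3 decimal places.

0.649

n·X − d = (-5)·(4) + (-3)·(2) + (2)·(1) − (-28) = 4; |n| = √38.
Distance = |4| / √38 = 4/√38 ≈ 0.649.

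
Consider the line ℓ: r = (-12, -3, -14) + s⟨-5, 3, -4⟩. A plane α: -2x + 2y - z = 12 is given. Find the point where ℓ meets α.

(-7, -6, -10)

Substitute r = (-12, -3, -14) + t(-5, 3, -4) into the plane: 32 + 20t = 12, so t = -1.
Intersection: (-12, -3, -14) + (-1)·(-5, 3, -4) = (-7, -6, -10).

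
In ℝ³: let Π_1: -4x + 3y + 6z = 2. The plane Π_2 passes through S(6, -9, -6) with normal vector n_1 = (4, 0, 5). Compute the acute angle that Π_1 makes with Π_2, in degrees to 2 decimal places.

Π_2: n_1·r = n_1·S gives 4x + 5z = -6.
cos θ = |n₁·n₂| / (|n₁||n₂|) = |14| / (√61 · √41).
θ = arccos(0.27994) ≈ 73.74°.

73.74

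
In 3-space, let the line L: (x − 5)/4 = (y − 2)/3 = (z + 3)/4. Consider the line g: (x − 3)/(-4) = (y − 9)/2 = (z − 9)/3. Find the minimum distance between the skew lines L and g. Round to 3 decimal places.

L has direction (4, 3, 4) through (5, 2, -3).
g has direction (-4, 2, 3) through (3, 9, 9).
Common perpendicular direction n = (4, 3, 4) × (-4, 2, 3) = (1, -28, 20).
With w = (3, 9, 9) − (5, 2, -3) = (-2, 7, 12), w · n = 42.
Distance = |w · n| / |n| = |42| / √1185 ≈ 1.220.

1.220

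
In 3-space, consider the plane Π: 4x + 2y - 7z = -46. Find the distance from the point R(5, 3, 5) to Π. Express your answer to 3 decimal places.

4.454

n·R − d = (4)·(5) + (2)·(3) + (-7)·(5) − (-46) = 37; |n| = √69.
Distance = |37| / √69 = 37/√69 ≈ 4.454.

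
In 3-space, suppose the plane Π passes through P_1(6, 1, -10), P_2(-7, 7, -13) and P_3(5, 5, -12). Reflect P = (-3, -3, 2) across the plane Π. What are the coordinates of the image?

(-3, -11, -14)

P_1P_2 = (-13, 6, -3), P_1P_3 = (-1, 4, -2); a normal to Π is P_1P_2 × P_1P_3 = (0, -23, -46).
Using P_1: Π has equation -23y - 46z = 437.
λ = (n·P − d)/|n|² = (-23 − 437)/2645 = -4/23.
Reflection = P − 2λn = (-3, -3, 2) − (-8/23)·(0, -23, -46) = (-3, -11, -14).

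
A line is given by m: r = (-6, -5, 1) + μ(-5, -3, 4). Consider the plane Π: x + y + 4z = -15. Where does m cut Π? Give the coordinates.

Substitute r = (-6, -5, 1) + t(-5, -3, 4) into the plane: -7 + 8t = -15, so t = -1.
Intersection: (-6, -5, 1) + (-1)·(-5, -3, 4) = (-1, -2, -3).

(-1, -2, -3)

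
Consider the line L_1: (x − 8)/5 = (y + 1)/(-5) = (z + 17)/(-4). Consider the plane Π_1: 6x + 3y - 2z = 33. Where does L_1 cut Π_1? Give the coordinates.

L_1 has direction (5, -5, -4) through (8, -1, -17).
Substitute r = (8, -1, -17) + t(5, -5, -4) into the plane: 79 + 23t = 33, so t = -2.
Intersection: (8, -1, -17) + (-2)·(5, -5, -4) = (-2, 9, -9).

(-2, 9, -9)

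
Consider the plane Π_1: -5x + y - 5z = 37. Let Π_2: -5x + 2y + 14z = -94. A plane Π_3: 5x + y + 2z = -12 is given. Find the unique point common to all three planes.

Solving the 3×3 linear system -5x + y - 5z = 37, -5x + 2y + 14z = -94, 5x + y + 2z = -12 (e.g. by elimination or Cramer's rule, determinant = 205) gives (0, 2, -7).

(0, 2, -7)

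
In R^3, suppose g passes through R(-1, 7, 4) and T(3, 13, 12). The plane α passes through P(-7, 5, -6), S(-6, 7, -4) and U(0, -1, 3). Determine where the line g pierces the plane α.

(-5, 1, -4)

A direction vector for g is T − R = (4, 6, 8).
PS = (1, 2, 2), PU = (7, -6, 9); a normal to α is PS × PU = (30, 5, -20).
Using P: α has equation 30x + 5y - 20z = -65.
Substitute r = (-1, 7, 4) + t(4, 6, 8) into the plane: -75 + (-10)t = -65, so t = -1.
Intersection: (-1, 7, 4) + (-1)·(4, 6, 8) = (-5, 1, -4).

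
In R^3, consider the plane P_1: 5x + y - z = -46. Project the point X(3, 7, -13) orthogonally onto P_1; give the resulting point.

(-12, 4, -10)

Foot = X − λn with λ = (n·X − d)/|n|² = (35 − (-46))/27 = 3.
Foot = (3, 7, -13) − 3·(5, 1, -1) = (-12, 4, -10).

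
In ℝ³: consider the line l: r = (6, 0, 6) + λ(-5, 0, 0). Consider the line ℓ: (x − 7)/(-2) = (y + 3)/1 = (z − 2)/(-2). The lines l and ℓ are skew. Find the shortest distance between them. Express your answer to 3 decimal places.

ℓ has direction (-2, 1, -2) through (7, -3, 2).
Common perpendicular direction n = (-5, 0, 0) × (-2, 1, -2) = (0, -10, -5).
With w = (7, -3, 2) − (6, 0, 6) = (1, -3, -4), w · n = 50.
Distance = |w · n| / |n| = |50| / √125 ≈ 4.472.

4.472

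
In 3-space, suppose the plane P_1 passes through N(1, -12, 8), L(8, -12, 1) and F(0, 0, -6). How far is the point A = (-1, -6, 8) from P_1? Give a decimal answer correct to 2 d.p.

NL = (7, 0, -7), NF = (-1, 12, -14); a normal to P_1 is NL × NF = (84, 105, 84).
Using N: P_1 has equation 84x + 105y + 84z = -504.
n·A − d = (84)·(-1) + (105)·(-6) + (84)·(8) − (-504) = 462; |n| = √25137.
Distance = |462| / √25137 = 462/√25137 ≈ 2.91.

2.91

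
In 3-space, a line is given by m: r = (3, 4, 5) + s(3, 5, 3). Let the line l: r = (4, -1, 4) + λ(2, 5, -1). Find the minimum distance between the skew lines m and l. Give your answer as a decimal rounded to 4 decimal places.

3.1119

Common perpendicular direction n = (3, 5, 3) × (2, 5, -1) = (-20, 9, 5).
With w = (4, -1, 4) − (3, 4, 5) = (1, -5, -1), w · n = -70.
Distance = |w · n| / |n| = |-70| / √506 ≈ 3.1119.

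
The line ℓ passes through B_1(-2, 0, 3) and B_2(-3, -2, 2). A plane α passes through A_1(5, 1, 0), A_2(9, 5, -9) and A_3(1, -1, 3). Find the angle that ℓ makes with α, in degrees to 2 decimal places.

A direction vector for ℓ is B_2 − B_1 = (-1, -2, -1).
A_1A_2 = (4, 4, -9), A_1A_3 = (-4, -2, 3); a normal to α is A_1A_2 × A_1A_3 = (-6, 24, 8).
Using A_1: α has equation -6x + 24y + 8z = -6.
sin θ = |n·v| / (|n||v|) = |-50| / (√676 · √6) = 0.78509.
θ ≈ 51.73°.

51.73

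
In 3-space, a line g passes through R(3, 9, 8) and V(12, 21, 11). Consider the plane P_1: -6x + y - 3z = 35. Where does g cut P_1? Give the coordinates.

(-9, -7, 4)

A direction vector for g is V − R = (9, 12, 3).
Substitute r = (3, 9, 8) + t(9, 12, 3) into the plane: -33 + (-51)t = 35, so t = -4/3.
Intersection: (3, 9, 8) + (-4/3)·(9, 12, 3) = (-9, -7, 4).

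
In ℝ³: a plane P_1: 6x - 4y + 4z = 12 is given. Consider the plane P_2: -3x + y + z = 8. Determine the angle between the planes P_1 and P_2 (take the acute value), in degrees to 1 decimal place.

cos θ = |n₁·n₂| / (|n₁||n₂|) = |-18| / (√68 · √11).
θ = arccos(0.65815) ≈ 48.8°.

48.8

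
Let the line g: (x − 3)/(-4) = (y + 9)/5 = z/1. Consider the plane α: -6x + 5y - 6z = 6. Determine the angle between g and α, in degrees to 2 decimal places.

g has direction (-4, 5, 1) through (3, -9, 0).
sin θ = |n·v| / (|n||v|) = |43| / (√97 · √42) = 0.67369.
θ ≈ 42.35°.

42.35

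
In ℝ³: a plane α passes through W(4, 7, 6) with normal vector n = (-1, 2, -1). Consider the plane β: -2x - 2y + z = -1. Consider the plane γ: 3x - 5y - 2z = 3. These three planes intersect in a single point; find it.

α: n·r = n·W gives -x + 2y - z = 4.
Solving the 3×3 linear system -x + 2y - z = 4, -2x - 2y + z = -1, 3x - 5y - 2z = 3 (e.g. by elimination or Cramer's rule, determinant = -27) gives (-1, 0, -3).

(-1, 0, -3)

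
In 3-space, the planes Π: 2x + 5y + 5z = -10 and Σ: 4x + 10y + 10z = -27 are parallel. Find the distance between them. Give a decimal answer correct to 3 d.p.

Rescale Σ by 1/2: 2x + 5y + 5z = -27/2. Then distance = |-10 − (-27/2)| / √54 ≈ 0.476.

0.476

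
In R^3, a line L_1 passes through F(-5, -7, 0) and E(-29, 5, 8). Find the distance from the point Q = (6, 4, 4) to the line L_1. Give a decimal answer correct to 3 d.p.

A direction vector for L_1 is E − F = (-24, 12, 8).
Taking (-5, -7, 0) on L_1 with direction v = (-24, 12, 8): w = Q − (-5, -7, 0) = (11, 11, 4), and w × v = (40, -184, 396).
Distance = |w × v| / |v| = √192272 / √784 ≈ 15.660.

15.660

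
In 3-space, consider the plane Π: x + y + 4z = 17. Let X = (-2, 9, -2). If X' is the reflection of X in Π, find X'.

λ = (n·X − d)/|n|² = (-1 − 17)/18 = -1.
Reflection = X − 2λn = (-2, 9, -2) − (-2)·(1, 1, 4) = (0, 11, 6).

(0, 11, 6)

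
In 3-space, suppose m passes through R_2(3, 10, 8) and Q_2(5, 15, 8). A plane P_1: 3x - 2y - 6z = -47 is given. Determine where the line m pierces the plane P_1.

A direction vector for m is Q_2 − R_2 = (2, 5, 0).
Substitute r = (3, 10, 8) + t(2, 5, 0) into the plane: -59 + (-4)t = -47, so t = -3.
Intersection: (3, 10, 8) + (-3)·(2, 5, 0) = (-3, -5, 8).

(-3, -5, 8)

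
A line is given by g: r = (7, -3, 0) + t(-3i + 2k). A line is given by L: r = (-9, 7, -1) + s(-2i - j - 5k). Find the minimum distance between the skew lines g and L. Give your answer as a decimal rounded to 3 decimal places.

11.634

Common perpendicular direction n = (-3, 0, 2) × (-2, -1, -5) = (2, -19, 3).
With w = (-9, 7, -1) − (7, -3, 0) = (-16, 10, -1), w · n = -225.
Distance = |w · n| / |n| = |-225| / √374 ≈ 11.634.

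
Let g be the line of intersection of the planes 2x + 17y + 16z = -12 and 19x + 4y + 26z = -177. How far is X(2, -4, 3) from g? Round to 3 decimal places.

11.903

Direction of g: (2, 17, 16) × (19, 4, 26) = (378, 252, -315).
A point on g: solving the two plane equations with x = -7 gives (-7, 2, -2).
Taking (-7, 2, -2) on g with direction v = (378, 252, -315): w = X − (-7, 2, -2) = (9, -6, 5), and w × v = (630, 4725, 4536).
Distance = |w × v| / |v| = √43297821 / √305613 ≈ 11.903.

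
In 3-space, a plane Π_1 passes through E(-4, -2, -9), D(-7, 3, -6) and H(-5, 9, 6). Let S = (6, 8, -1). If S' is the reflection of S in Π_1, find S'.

(-6, -4, 7)

ED = (-3, 5, 3), EH = (-1, 11, 15); a normal to Π_1 is ED × EH = (42, 42, -28).
Using E: Π_1 has equation 42x + 42y - 28z = 0.
λ = (n·S − d)/|n|² = (616 − 0)/4312 = 1/7.
Reflection = S − 2λn = (6, 8, -1) − (2/7)·(42, 42, -28) = (-6, -4, 7).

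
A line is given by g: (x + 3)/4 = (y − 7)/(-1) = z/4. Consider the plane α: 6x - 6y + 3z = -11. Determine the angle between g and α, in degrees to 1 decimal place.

54.3

g has direction (4, -1, 4) through (-3, 7, 0).
sin θ = |n·v| / (|n||v|) = |42| / (√81 · √33) = 0.81236.
θ ≈ 54.3°.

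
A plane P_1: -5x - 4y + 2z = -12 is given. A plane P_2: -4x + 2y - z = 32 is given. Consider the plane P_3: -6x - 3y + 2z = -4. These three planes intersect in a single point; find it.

Solving the 3×3 linear system -5x - 4y + 2z = -12, -4x + 2y - z = 32, -6x - 3y + 2z = -4 (e.g. by elimination or Cramer's rule, determinant = -13) gives (-4, 4, -8).

(-4, 4, -8)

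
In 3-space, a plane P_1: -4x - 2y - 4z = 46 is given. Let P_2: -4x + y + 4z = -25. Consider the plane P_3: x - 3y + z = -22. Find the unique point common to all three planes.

(-3, 3, -10)

Solving the 3×3 linear system -4x - 2y - 4z = 46, -4x + y + 4z = -25, x - 3y + z = -22 (e.g. by elimination or Cramer's rule, determinant = -112) gives (-3, 3, -10).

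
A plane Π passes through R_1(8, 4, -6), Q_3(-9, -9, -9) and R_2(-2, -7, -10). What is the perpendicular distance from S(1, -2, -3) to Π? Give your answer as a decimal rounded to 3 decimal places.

3.742

R_1Q_3 = (-17, -13, -3), R_1R_2 = (-10, -11, -4); a normal to Π is R_1Q_3 × R_1R_2 = (19, -38, 57).
Using R_1: Π has equation 19x - 38y + 57z = -342.
n·S − d = (19)·(1) + (-38)·(-2) + (57)·(-3) − (-342) = 266; |n| = √5054.
Distance = |266| / √5054 = 266/√5054 ≈ 3.742.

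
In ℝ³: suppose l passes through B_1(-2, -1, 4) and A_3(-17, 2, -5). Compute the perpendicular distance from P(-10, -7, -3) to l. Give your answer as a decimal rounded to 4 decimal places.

A direction vector for l is A_3 − B_1 = (-15, 3, -9).
Taking (-2, -1, 4) on l with direction v = (-15, 3, -9): w = P − (-2, -1, 4) = (-8, -6, -7), and w × v = (75, 33, -114).
Distance = |w × v| / |v| = √19710 / √315 ≈ 7.9102.

7.9102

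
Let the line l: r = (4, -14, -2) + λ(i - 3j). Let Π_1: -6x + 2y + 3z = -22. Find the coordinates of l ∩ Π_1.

(1, -5, -2)

Substitute r = (4, -14, -2) + t(1, -3, 0) into the plane: -58 + (-12)t = -22, so t = -3.
Intersection: (4, -14, -2) + (-3)·(1, -3, 0) = (1, -5, -2).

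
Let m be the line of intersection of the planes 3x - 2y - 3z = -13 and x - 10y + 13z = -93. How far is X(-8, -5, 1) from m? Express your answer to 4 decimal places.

Direction of m: (3, -2, -3) × (1, -10, 13) = (-56, -42, -28).
A point on m: solving the two plane equations with x = -4 gives (-4, 5, -3).
Taking (-4, 5, -3) on m with direction v = (-56, -42, -28): w = X − (-4, 5, -3) = (-4, -10, 4), and w × v = (448, -336, -392).
Distance = |w × v| / |v| = √467264 / √5684 ≈ 9.0668.

9.0668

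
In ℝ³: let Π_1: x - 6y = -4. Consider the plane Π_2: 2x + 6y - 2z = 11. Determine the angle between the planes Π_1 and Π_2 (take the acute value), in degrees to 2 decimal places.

32.58

cos θ = |n₁·n₂| / (|n₁||n₂|) = |-34| / (√37 · √44).
θ = arccos(0.84266) ≈ 32.58°.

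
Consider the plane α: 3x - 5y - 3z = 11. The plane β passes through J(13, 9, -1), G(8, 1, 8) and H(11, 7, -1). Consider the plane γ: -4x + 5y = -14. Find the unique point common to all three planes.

JG = (-5, -8, 9), JH = (-2, -2, 0); a normal to β is JG × JH = (18, -18, -6).
Using J: β has equation 18x - 18y - 6z = 78.
Solving the 3×3 linear system 3x - 5y - 3z = 11, 18x - 18y - 6z = 78, -4x + 5y = -14 (e.g. by elimination or Cramer's rule, determinant = -84) gives (6, 2, -1).

(6, 2, -1)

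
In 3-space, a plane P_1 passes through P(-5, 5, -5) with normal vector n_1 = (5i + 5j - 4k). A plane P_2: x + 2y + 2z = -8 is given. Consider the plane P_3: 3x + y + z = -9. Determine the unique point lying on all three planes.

(-2, 2, -5)

P_1: n_1·r = n_1·P gives 5x + 5y - 4z = 20.
Solving the 3×3 linear system 5x + 5y - 4z = 20, x + 2y + 2z = -8, 3x + y + z = -9 (e.g. by elimination or Cramer's rule, determinant = 45) gives (-2, 2, -5).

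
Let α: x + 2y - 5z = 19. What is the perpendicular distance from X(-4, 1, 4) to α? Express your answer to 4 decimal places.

n·X − d = (1)·(-4) + (2)·(1) + (-5)·(4) − 19 = -41; |n| = √30.
Distance = |-41| / √30 = 41/√30 ≈ 7.4855.

7.4855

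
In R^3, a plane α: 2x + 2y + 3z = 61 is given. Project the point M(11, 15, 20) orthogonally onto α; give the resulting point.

(5, 9, 11)

Foot = M − λn with λ = (n·M − d)/|n|² = (112 − 61)/17 = 3.
Foot = (11, 15, 20) − 3·(2, 2, 3) = (5, 9, 11).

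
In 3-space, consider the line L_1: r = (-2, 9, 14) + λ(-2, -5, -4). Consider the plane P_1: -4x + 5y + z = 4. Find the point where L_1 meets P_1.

(-8, -6, 2)

Substitute r = (-2, 9, 14) + t(-2, -5, -4) into the plane: 67 + (-21)t = 4, so t = 3.
Intersection: (-2, 9, 14) + 3·(-2, -5, -4) = (-8, -6, 2).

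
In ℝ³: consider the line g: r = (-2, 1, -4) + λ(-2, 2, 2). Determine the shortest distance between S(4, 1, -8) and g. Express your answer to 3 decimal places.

Taking (-2, 1, -4) on g with direction v = (-2, 2, 2): w = S − (-2, 1, -4) = (6, 0, -4), and w × v = (8, -4, 12).
Distance = |w × v| / |v| = √224 / √12 ≈ 4.320.

4.320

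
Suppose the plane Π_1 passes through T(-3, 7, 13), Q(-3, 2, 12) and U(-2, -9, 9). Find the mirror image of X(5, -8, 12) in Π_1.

TQ = (0, -5, -1), TU = (1, -16, -4); a normal to Π_1 is TQ × TU = (4, -1, 5).
Using T: Π_1 has equation 4x - y + 5z = 46.
λ = (n·X − d)/|n|² = (88 − 46)/42 = 1.
Reflection = X − 2λn = (5, -8, 12) − 2·(4, -1, 5) = (-3, -6, 2).

(-3, -6, 2)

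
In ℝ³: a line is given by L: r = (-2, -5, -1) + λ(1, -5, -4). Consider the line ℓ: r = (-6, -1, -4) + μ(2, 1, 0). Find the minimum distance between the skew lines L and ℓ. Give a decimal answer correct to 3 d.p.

Common perpendicular direction n = (1, -5, -4) × (2, 1, 0) = (4, -8, 11).
With w = (-6, -1, -4) − (-2, -5, -1) = (-4, 4, -3), w · n = -81.
Distance = |w · n| / |n| = |-81| / √201 ≈ 5.713.

5.713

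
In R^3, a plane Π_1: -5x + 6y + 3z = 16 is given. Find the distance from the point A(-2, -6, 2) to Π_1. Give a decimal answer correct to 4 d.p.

4.3028

n·A − d = (-5)·(-2) + (6)·(-6) + (3)·(2) − 16 = -36; |n| = √70.
Distance = |-36| / √70 = 36/√70 ≈ 4.3028.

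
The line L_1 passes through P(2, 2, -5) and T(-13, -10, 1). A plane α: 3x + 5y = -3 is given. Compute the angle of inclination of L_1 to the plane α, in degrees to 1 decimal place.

63.5

A direction vector for L_1 is T − P = (-15, -12, 6).
sin θ = |n·v| / (|n||v|) = |-105| / (√34 · √405) = 0.89479.
θ ≈ 63.5°.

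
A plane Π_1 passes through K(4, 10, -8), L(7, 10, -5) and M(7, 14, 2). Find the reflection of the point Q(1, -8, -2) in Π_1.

(17, 20, -18)

KL = (3, 0, 3), KM = (3, 4, 10); a normal to Π_1 is KL × KM = (-12, -21, 12).
Using K: Π_1 has equation -12x - 21y + 12z = -354.
λ = (n·Q − d)/|n|² = (132 − (-354))/729 = 2/3.
Reflection = Q − 2λn = (1, -8, -2) − (4/3)·(-12, -21, 12) = (17, 20, -18).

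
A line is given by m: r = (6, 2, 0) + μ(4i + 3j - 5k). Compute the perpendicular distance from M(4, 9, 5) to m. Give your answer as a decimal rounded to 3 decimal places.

Taking (6, 2, 0) on m with direction v = (4, 3, -5): w = M − (6, 2, 0) = (-2, 7, 5), and w × v = (-50, 10, -34).
Distance = |w × v| / |v| = √3756 / √50 ≈ 8.667.

8.667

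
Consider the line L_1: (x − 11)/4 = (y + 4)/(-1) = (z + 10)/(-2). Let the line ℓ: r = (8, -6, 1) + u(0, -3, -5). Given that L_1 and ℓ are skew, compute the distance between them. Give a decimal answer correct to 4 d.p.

7.2392

L_1 has direction (4, -1, -2) through (11, -4, -10).
Common perpendicular direction n = (4, -1, -2) × (0, -3, -5) = (-1, 20, -12).
With w = (8, -6, 1) − (11, -4, -10) = (-3, -2, 11), w · n = -169.
Distance = |w · n| / |n| = |-169| / √545 ≈ 7.2392.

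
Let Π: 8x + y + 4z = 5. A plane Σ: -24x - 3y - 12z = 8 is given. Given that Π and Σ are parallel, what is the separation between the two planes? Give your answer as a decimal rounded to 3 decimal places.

0.852

Rescale Σ by 1/(-3): 8x + y + 4z = -8/3. Then distance = |5 − (-8/3)| / √81 ≈ 0.852.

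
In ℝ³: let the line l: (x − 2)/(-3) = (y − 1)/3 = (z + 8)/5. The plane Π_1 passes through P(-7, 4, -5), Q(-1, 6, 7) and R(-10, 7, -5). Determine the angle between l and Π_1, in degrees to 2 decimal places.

18.97

l has direction (-3, 3, 5) through (2, 1, -8).
PQ = (6, 2, 12), PR = (-3, 3, 0); a normal to Π_1 is PQ × PR = (-36, -36, 24).
Using P: Π_1 has equation -36x - 36y + 24z = -12.
sin θ = |n·v| / (|n||v|) = |120| / (√3168 · √43) = 0.32513.
θ ≈ 18.97°.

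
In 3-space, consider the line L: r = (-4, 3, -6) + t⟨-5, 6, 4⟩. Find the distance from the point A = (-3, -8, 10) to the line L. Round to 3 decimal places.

19.426

Taking (-4, 3, -6) on L with direction v = (-5, 6, 4): w = A − (-4, 3, -6) = (1, -11, 16), and w × v = (-140, -84, -49).
Distance = |w × v| / |v| = √29057 / √77 ≈ 19.426.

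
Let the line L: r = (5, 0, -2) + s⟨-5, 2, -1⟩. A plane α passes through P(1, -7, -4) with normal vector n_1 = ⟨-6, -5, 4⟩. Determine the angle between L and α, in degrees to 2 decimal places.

19.44

α: n_1·r = n_1·P gives -6x - 5y + 4z = 13.
sin θ = |n·v| / (|n||v|) = |16| / (√77 · √30) = 0.33290.
θ ≈ 19.44°.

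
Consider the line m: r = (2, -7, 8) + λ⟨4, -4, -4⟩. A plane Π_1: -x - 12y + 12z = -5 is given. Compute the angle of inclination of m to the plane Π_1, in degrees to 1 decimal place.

sin θ = |n·v| / (|n||v|) = |-4| / (√289 · √48) = 0.03396.
θ ≈ 1.9°.

1.9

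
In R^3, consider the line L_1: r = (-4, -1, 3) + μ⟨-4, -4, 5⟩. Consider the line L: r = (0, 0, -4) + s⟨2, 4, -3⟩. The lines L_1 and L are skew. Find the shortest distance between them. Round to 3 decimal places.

1.915

Common perpendicular direction n = (-4, -4, 5) × (2, 4, -3) = (-8, -2, -8).
With w = (0, 0, -4) − (-4, -1, 3) = (4, 1, -7), w · n = 22.
Distance = |w · n| / |n| = |22| / √132 ≈ 1.915.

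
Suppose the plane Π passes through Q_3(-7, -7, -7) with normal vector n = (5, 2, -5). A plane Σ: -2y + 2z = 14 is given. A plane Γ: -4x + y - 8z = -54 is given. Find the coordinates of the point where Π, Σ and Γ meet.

Π: n·r = n·Q_3 gives 5x + 2y - 5z = -14.
Solving the 3×3 linear system 5x + 2y - 5z = -14, -2y + 2z = 14, -4x + y - 8z = -54 (e.g. by elimination or Cramer's rule, determinant = 94) gives (3, -2, 5).

(3, -2, 5)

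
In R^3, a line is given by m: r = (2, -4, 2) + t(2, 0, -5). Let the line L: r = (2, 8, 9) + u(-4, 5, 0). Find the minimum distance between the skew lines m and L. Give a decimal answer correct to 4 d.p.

Common perpendicular direction n = (2, 0, -5) × (-4, 5, 0) = (25, 20, 10).
With w = (2, 8, 9) − (2, -4, 2) = (0, 12, 7), w · n = 310.
Distance = |w · n| / |n| = |310| / √1125 ≈ 9.2424.

9.2424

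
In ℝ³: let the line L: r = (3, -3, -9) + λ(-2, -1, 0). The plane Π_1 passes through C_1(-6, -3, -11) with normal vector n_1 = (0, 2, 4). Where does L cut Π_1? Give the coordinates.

(-5, -7, -9)

Π_1: n_1·r = n_1·C_1 gives 2y + 4z = -50.
Substitute r = (3, -3, -9) + t(-2, -1, 0) into the plane: -42 + (-2)t = -50, so t = 4.
Intersection: (3, -3, -9) + 4·(-2, -1, 0) = (-5, -7, -9).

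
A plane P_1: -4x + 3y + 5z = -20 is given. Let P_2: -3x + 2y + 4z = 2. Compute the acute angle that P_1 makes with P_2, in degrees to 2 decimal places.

cos θ = |n₁·n₂| / (|n₁||n₂|) = |38| / (√50 · √29).
θ = arccos(0.99793) ≈ 3.69°.

3.69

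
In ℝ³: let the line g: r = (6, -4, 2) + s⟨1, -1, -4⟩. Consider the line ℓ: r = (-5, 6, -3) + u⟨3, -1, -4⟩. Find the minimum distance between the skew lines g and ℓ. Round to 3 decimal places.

Common perpendicular direction n = (1, -1, -4) × (3, -1, -4) = (0, -8, 2).
With w = (-5, 6, -3) − (6, -4, 2) = (-11, 10, -5), w · n = -90.
Distance = |w · n| / |n| = |-90| / √68 ≈ 10.914.

10.914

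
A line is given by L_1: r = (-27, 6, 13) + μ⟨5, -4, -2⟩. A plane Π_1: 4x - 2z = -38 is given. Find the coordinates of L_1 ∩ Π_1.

(-7, -10, 5)

Substitute r = (-27, 6, 13) + t(5, -4, -2) into the plane: -134 + 24t = -38, so t = 4.
Intersection: (-27, 6, 13) + 4·(5, -4, -2) = (-7, -10, 5).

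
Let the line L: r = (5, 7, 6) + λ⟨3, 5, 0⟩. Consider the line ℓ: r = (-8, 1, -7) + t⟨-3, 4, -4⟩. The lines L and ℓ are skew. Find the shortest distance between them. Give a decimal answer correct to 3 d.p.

4.568

Common perpendicular direction n = (3, 5, 0) × (-3, 4, -4) = (-20, 12, 27).
With w = (-8, 1, -7) − (5, 7, 6) = (-13, -6, -13), w · n = -163.
Distance = |w · n| / |n| = |-163| / √1273 ≈ 4.568.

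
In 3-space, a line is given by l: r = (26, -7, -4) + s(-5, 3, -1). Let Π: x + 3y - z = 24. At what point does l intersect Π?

Substitute r = (26, -7, -4) + t(-5, 3, -1) into the plane: 9 + 5t = 24, so t = 3.
Intersection: (26, -7, -4) + 3·(-5, 3, -1) = (11, 2, -7).

(11, 2, -7)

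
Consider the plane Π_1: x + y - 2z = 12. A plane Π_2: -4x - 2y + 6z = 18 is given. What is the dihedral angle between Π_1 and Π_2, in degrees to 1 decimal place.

cos θ = |n₁·n₂| / (|n₁||n₂|) = |-18| / (√6 · √56).
θ = arccos(0.98198) ≈ 10.9°.

10.9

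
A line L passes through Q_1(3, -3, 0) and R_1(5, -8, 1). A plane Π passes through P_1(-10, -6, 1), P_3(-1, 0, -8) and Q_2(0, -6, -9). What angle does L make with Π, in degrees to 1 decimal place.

A direction vector for L is R_1 − Q_1 = (2, -5, 1).
P_1P_3 = (9, 6, -9), P_1Q_2 = (10, 0, -10); a normal to Π is P_1P_3 × P_1Q_2 = (-60, 0, -60).
Using P_1: Π has equation -60x - 60z = 540.
sin θ = |n·v| / (|n||v|) = |-180| / (√7200 · √30) = 0.38730.
θ ≈ 22.8°.

22.8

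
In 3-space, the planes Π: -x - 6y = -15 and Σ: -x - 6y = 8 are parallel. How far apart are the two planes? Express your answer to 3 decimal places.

3.781

Same normal n = (-1, -6, 0) with |n| = √37; distance = |-15 − 8| / |n| = 23/√37 ≈ 3.781.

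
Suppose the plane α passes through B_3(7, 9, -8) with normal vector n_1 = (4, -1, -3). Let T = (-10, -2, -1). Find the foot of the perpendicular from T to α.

α: n_1·r = n_1·B_3 gives 4x - y - 3z = 43.
Foot = T − λn with λ = (n·T − d)/|n|² = (-35 − 43)/26 = -3.
Foot = (-10, -2, -1) − (-3)·(4, -1, -3) = (2, -5, -10).

(2, -5, -10)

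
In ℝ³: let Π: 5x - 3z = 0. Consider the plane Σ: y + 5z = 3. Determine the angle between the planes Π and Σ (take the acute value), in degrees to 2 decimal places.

cos θ = |n₁·n₂| / (|n₁||n₂|) = |-15| / (√34 · √26).
θ = arccos(0.50450) ≈ 59.70°.

59.70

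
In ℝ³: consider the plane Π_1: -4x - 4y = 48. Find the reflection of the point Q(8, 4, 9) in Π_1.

(-16, -20, 9)

λ = (n·Q − d)/|n|² = (-48 − 48)/32 = -3.
Reflection = Q − 2λn = (8, 4, 9) − (-6)·(-4, -4, 0) = (-16, -20, 9).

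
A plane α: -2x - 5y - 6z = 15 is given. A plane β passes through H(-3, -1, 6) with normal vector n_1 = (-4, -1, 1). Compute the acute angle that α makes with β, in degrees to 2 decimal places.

78.19

β: n_1·r = n_1·H gives -4x - y + z = 19.
cos θ = |n₁·n₂| / (|n₁||n₂|) = |7| / (√65 · √18).
θ = arccos(0.20465) ≈ 78.19°.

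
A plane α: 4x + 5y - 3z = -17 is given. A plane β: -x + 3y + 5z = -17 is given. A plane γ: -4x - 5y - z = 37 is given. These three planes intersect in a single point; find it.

Solving the 3×3 linear system 4x + 5y - 3z = -17, -x + 3y + 5z = -17, -4x - 5y - z = 37 (e.g. by elimination or Cramer's rule, determinant = -68) gives (-8, 0, -5).

(-8, 0, -5)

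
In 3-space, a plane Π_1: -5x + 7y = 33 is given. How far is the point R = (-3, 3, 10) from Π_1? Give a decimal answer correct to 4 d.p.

0.3487

n·R − d = (-5)·(-3) + (7)·(3) + (0)·(10) − 33 = 3; |n| = √74.
Distance = |3| / √74 = 3/√74 ≈ 0.3487.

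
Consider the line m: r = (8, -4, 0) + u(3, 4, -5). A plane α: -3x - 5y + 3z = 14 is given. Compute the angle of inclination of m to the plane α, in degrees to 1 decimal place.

sin θ = |n·v| / (|n||v|) = |-44| / (√43 · √50) = 0.94893.
θ ≈ 71.6°.

71.6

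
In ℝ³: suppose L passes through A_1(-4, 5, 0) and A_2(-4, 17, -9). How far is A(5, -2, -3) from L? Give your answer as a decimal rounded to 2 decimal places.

11.16

A direction vector for L is A_2 − A_1 = (0, 12, -9).
Taking (-4, 5, 0) on L with direction v = (0, 12, -9): w = A − (-4, 5, 0) = (9, -7, -3), and w × v = (99, 81, 108).
Distance = |w × v| / |v| = √28026 / √225 ≈ 11.16.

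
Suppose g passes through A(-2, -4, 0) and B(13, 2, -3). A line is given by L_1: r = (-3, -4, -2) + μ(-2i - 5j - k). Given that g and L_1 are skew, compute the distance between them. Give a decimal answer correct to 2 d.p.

A direction vector for g is B − A = (15, 6, -3).
Common perpendicular direction n = (15, 6, -3) × (-2, -5, -1) = (-21, 21, -63).
With w = (-3, -4, -2) − (-2, -4, 0) = (-1, 0, -2), w · n = 147.
Distance = |w · n| / |n| = |147| / √4851 ≈ 2.11.

2.11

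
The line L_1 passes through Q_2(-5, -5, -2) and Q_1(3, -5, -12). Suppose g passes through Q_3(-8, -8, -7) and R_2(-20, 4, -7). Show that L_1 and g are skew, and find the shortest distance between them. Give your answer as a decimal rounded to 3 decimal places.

6.155

A direction vector for L_1 is Q_1 − Q_2 = (8, 0, -10).
A direction vector for g is R_2 − Q_3 = (-12, 12, 0).
Common perpendicular direction n = (8, 0, -10) × (-12, 12, 0) = (120, 120, 96).
With w = (-8, -8, -7) − (-5, -5, -2) = (-3, -3, -5), w · n = -1200.
Since n ≠ 0 the lines are not parallel, and w · n = -1200 ≠ 0 so they do not intersect; hence they are skew.
Distance = |w · n| / |n| = |-1200| / √38016 ≈ 6.155.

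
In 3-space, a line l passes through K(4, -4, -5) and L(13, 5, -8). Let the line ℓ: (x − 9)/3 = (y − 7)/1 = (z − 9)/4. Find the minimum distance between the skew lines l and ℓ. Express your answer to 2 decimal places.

A direction vector for l is L − K = (9, 9, -3).
ℓ has direction (3, 1, 4) through (9, 7, 9).
Common perpendicular direction n = (9, 9, -3) × (3, 1, 4) = (39, -45, -18).
With w = (9, 7, 9) − (4, -4, -5) = (5, 11, 14), w · n = -552.
Distance = |w · n| / |n| = |-552| / √3870 ≈ 8.87.

8.87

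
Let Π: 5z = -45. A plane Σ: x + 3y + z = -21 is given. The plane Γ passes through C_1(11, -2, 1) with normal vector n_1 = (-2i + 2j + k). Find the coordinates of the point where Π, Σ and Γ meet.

Γ: n_1·r = n_1·C_1 gives -2x + 2y + z = -25.
Solving the 3×3 linear system 5z = -45, x + 3y + z = -21, -2x + 2y + z = -25 (e.g. by elimination or Cramer's rule, determinant = 40) gives (3, -5, -9).

(3, -5, -9)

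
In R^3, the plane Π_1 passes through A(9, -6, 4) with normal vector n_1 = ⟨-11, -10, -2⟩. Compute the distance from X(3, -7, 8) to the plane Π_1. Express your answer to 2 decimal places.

Π_1: n_1·r = n_1·A gives -11x - 10y - 2z = -47.
n·X − d = (-11)·(3) + (-10)·(-7) + (-2)·(8) − (-47) = 68; |n| = √225.
Distance = |68| / √225 = 68/√225 ≈ 4.53.

4.53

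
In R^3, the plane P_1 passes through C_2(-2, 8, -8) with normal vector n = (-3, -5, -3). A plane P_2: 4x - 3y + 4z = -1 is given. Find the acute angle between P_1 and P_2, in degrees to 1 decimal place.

P_1: n·r = n·C_2 gives -3x - 5y - 3z = -10.
cos θ = |n₁·n₂| / (|n₁||n₂|) = |-9| / (√43 · √41).
θ = arccos(0.21435) ≈ 77.6°.

77.6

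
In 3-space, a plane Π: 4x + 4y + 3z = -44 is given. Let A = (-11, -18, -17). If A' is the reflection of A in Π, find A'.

(13, 6, 1)

λ = (n·A − d)/|n|² = (-167 − (-44))/41 = -3.
Reflection = A − 2λn = (-11, -18, -17) − (-6)·(4, 4, 3) = (13, 6, 1).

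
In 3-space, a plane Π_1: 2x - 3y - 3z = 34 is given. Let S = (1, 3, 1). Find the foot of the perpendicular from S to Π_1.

Foot = S − λn with λ = (n·S − d)/|n|² = (-10 − 34)/22 = -2.
Foot = (1, 3, 1) − (-2)·(2, -3, -3) = (5, -3, -5).

(5, -3, -5)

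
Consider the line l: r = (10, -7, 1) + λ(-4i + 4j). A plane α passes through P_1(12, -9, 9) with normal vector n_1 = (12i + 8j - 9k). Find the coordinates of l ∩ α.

(-6, 9, 1)

α: n_1·r = n_1·P_1 gives 12x + 8y - 9z = -9.
Substitute r = (10, -7, 1) + t(-4, 4, 0) into the plane: 55 + (-16)t = -9, so t = 4.
Intersection: (10, -7, 1) + 4·(-4, 4, 0) = (-6, 9, 1).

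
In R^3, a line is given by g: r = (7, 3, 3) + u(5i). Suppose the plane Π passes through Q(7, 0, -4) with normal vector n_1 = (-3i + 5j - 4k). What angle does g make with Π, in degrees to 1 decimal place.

25.1

Π: n_1·r = n_1·Q gives -3x + 5y - 4z = -5.
sin θ = |n·v| / (|n||v|) = |-15| / (√50 · √25) = 0.42426.
θ ≈ 25.1°.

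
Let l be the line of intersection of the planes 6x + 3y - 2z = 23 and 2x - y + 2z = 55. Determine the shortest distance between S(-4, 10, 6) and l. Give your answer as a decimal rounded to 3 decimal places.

Direction of l: (6, 3, -2) × (2, -1, 2) = (4, -16, -12).
A point on l: solving the two plane equations with x = 12 gives (12, -9, 11).
Taking (12, -9, 11) on l with direction v = (4, -16, -12): w = S − (12, -9, 11) = (-16, 19, -5), and w × v = (-308, -212, 180).
Distance = |w × v| / |v| = √172208 / √416 ≈ 20.346.

20.346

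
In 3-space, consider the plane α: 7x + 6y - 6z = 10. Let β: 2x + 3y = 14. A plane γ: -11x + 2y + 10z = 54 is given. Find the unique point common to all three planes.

(-2, 6, 2)

Solving the 3×3 linear system 7x + 6y - 6z = 10, 2x + 3y = 14, -11x + 2y + 10z = 54 (e.g. by elimination or Cramer's rule, determinant = -132) gives (-2, 6, 2).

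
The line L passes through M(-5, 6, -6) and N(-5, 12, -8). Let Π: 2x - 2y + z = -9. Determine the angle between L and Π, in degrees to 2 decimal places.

47.55

A direction vector for L is N − M = (0, 6, -2).
sin θ = |n·v| / (|n||v|) = |-14| / (√9 · √40) = 0.73786.
θ ≈ 47.55°.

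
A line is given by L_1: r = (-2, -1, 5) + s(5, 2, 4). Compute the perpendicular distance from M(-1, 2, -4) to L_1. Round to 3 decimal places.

8.781

Taking (-2, -1, 5) on L_1 with direction v = (5, 2, 4): w = M − (-2, -1, 5) = (1, 3, -9), and w × v = (30, -49, -13).
Distance = |w × v| / |v| = √3470 / √45 ≈ 8.781.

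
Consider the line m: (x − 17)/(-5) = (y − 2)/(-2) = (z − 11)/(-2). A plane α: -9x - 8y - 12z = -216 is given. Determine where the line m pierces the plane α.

m has direction (-5, -2, -2) through (17, 2, 11).
Substitute r = (17, 2, 11) + t(-5, -2, -2) into the plane: -301 + 85t = -216, so t = 1.
Intersection: (17, 2, 11) + 1·(-5, -2, -2) = (12, 0, 9).

(12, 0, 9)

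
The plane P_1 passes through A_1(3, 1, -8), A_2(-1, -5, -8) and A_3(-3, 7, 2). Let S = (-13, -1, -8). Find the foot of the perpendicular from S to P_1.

A_1A_2 = (-4, -6, 0), A_1A_3 = (-6, 6, 10); a normal to P_1 is A_1A_2 × A_1A_3 = (-60, 40, -60).
Using A_1: P_1 has equation -60x + 40y - 60z = 340.
Foot = S − λn with λ = (n·S − d)/|n|² = (1220 − 340)/8800 = 1/10.
Foot = (-13, -1, -8) − (1/10)·(-60, 40, -60) = (-7, -5, -2).

(-7, -5, -2)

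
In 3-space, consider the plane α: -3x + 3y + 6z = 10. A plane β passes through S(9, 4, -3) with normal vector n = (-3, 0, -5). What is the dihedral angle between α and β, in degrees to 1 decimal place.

60.7

β: n·r = n·S gives -3x - 5z = -12.
cos θ = |n₁·n₂| / (|n₁||n₂|) = |-21| / (√54 · √34).
θ = arccos(0.49010) ≈ 60.7°.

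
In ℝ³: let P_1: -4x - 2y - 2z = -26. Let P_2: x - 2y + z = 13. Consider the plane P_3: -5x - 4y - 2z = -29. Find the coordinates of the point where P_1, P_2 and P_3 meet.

Solving the 3×3 linear system -4x - 2y - 2z = -26, x - 2y + z = 13, -5x - 4y - 2z = -29 (e.g. by elimination or Cramer's rule, determinant = 2) gives (9, -3, -2).

(9, -3, -2)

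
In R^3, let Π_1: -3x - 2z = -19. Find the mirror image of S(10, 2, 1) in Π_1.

λ = (n·S − d)/|n|² = (-32 − (-19))/13 = -1.
Reflection = S − 2λn = (10, 2, 1) − (-2)·(-3, 0, -2) = (4, 2, -3).

(4, 2, -3)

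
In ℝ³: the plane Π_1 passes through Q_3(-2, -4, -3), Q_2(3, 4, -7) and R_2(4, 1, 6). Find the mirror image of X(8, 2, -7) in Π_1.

(0, 8, -5)

Q_3Q_2 = (5, 8, -4), Q_3R_2 = (6, 5, 9); a normal to Π_1 is Q_3Q_2 × Q_3R_2 = (92, -69, -23).
Using Q_3: Π_1 has equation 92x - 69y - 23z = 161.
λ = (n·X − d)/|n|² = (759 − 161)/13754 = 1/23.
Reflection = X − 2λn = (8, 2, -7) − (2/23)·(92, -69, -23) = (0, 8, -5).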